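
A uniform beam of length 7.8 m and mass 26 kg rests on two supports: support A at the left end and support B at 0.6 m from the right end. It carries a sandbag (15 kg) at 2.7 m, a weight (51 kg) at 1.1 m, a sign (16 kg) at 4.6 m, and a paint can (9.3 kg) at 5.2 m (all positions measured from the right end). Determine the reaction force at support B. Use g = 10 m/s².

R_B ≈ 826 N

Taking torques about support A:
Beam weight: 26 × 10 = 260 N down at 3.9 m → arm 3.9 m, τ = 260 × 3.9 = 1014 N·m clockwise.
Sandbag: 15 × 10 = 150 N down at 2.7 m → arm 5.1 m, τ = 150 × 5.1 = 765 N·m clockwise.
Weight: 51 × 10 = 510 N down at 1.1 m → arm 6.7 m, τ = 510 × 6.7 = 3417 N·m clockwise.
Sign: 16 × 10 = 160 N down at 4.6 m → arm 3.2 m, τ = 160 × 3.2 = 512 N·m clockwise.
Paint can: 9.3 × 10 = 93 N down at 5.2 m → arm 2.6 m, τ = 93 × 2.6 = 241.8 N·m clockwise.
Net load moment about support A = 5950 N·m clockwise.
Reaction R at support B is upward at 0.6 m, arm 7.2 m → moment R × 7.2 counterclockwise.
Balancing moments: R × 7.2 = 5950, giving R = 826 N.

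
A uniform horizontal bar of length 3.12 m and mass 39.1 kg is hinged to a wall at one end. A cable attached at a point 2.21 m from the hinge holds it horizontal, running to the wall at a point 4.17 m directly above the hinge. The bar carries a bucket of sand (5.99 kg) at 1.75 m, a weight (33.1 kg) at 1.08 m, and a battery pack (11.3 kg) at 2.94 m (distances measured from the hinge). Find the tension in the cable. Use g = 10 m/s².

T ≈ 719 N

Choose the hinge as the axis so the unknown hinge reaction has zero arm there.
Beam weight: 39.1 × 10 = 391 N down at 1.56 m → arm 1.56 m, τ = 391 × 1.56 = 610 N·m clockwise.
Bucket of sand: 5.99 × 10 = 59.9 N down at 1.75 m → arm 1.75 m, τ = 59.9 × 1.75 = 104.8 N·m clockwise.
Weight: 33.1 × 10 = 331 N down at 1.08 m → arm 1.08 m, τ = 331 × 1.08 = 357.5 N·m clockwise.
Battery pack: 11.3 × 10 = 113 N down at 2.94 m → arm 2.94 m, τ = 113 × 2.94 = 332.2 N·m clockwise.
Total clockwise load moment = 1404 N·m.
The cable tension T acts at 2.21 m; only its component perpendicular to the bar, T sinθ, produces torque. sinθ = h/√(h²+d²) = 4.17/√(4.17²+2.21²) = 0.8836.
Balancing moments: T × 2.21 × 0.8836 = 1404, giving T = 1404 / 1.953 = 719 N.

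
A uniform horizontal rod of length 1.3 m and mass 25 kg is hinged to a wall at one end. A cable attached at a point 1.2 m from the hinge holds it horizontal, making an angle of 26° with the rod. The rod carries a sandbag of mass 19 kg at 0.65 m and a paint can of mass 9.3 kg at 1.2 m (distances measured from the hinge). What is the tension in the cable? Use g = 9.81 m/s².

T ≈ 741 N

Sum moments about the hinge (the unknown hinge reaction has zero arm there).
Beam weight: 25 × 9.81 = 245.2 N down at 0.65 m → arm 0.65 m, τ = 245.2 × 0.65 = 159.4 N·m clockwise.
Sandbag: 19 × 9.81 = 186.4 N down at 0.65 m → arm 0.65 m, τ = 186.4 × 0.65 = 121.2 N·m clockwise.
Paint can: 9.3 × 9.81 = 91.23 N down at 1.2 m → arm 1.2 m, τ = 91.23 × 1.2 = 109.5 N·m clockwise.
Total clockwise load moment = 390.1 N·m.
The cable tension T acts at 1.2 m; only its component perpendicular to the rod, T sinθ, produces torque. sin 26° = 0.4384.
For rotational equilibrium, T × 1.2 × 0.4384 = 390.1, so T = 390.1 / 0.5261 = 741 N.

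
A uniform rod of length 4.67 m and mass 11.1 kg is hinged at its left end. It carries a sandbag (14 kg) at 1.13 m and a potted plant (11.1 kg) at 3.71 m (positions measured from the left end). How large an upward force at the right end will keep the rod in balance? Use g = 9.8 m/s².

F ≈ 174 N

Choose the left end as the axis so the unknown pivot reaction has zero arm there.
Beam weight: 11.1 × 9.8 = 108.8 N down at 2.335 m → arm 2.335 m, τ = 108.8 × 2.335 = 254 N·m clockwise.
Sandbag: 14 × 9.8 = 137.2 N down at 1.13 m → arm 1.13 m, τ = 137.2 × 1.13 = 155 N·m clockwise.
Potted plant: 11.1 × 9.8 = 108.8 N down at 3.71 m → arm 3.71 m, τ = 108.8 × 3.71 = 403.6 N·m clockwise.
Net moment of the loads = 812.6 N·m clockwise.
The upward force F acts at the right end, arm 4.67 m, giving F × 4.67 counterclockwise.
For rotational equilibrium, F × 4.67 = 812.6, so F = 812.6 / 4.67 = 174 N.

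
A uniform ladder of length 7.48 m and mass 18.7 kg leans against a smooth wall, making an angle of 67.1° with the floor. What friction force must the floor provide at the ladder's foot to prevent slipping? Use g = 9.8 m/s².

Taking torques about the foot of the ladder:
Ladder weight 18.7×9.8 = 183.3 N acts at 3.74 m along the ladder; its horizontal arm is 3.74·cos67.1° = 1.455 m → τ = 266.7 N·m clockwise.
Wall normal N acts horizontally at the top; its moment arm is the height L sinθ = 7.48·sin67.1° = 6.89 m, counterclockwise.
For rotational equilibrium, N × 6.89 = 266.7, so N = 38.7 N.
ΣFx = 0: friction at the foot balances the wall's push, so f = N_wall = 38.7 N.

f ≈ 38.7 N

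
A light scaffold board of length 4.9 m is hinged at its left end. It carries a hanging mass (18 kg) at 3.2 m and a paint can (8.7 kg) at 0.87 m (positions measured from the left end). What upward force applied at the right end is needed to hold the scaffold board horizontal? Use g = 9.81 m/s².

Take moments about the left end.
Hanging mass: 18 × 9.81 = 176.6 N down at 3.2 m → arm 3.2 m, τ = 176.6 × 3.2 = 565.1 N·m clockwise.
Paint can: 8.7 × 9.81 = 85.35 N down at 0.87 m → arm 0.87 m, τ = 85.35 × 0.87 = 74.25 N·m clockwise.
Net moment of the loads = 639.4 N·m clockwise.
The upward force F acts at the right end, arm 4.9 m, giving F × 4.9 counterclockwise.
Setting net torque to zero: F × 4.9 = 639.4 → F = 639.4 / 4.9 = 130 N.

F ≈ 130 N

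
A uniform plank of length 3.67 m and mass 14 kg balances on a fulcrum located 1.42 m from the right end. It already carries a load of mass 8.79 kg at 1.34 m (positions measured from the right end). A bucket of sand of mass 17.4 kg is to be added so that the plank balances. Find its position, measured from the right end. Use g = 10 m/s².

x ≈ 1.13 m from the right end

Take moments about the fulcrum (at 1.42 m from the right end).
Beam weight: 14 × 10 = 140 N down at 1.835 m → arm 0.415 m, τ = 140 × 0.415 = 58.1 N·m counterclockwise.
Load: 8.79 × 10 = 87.9 N down at 1.34 m → arm 0.08 m, τ = 87.9 × 0.08 = 7.032 N·m clockwise.
Net moment of existing loads = 51.07 N·m counterclockwise.
The bucket of sand weighs 17.4 × 10 = 174 N and must supply an equal clockwise moment, so its lever arm about the fulcrum is 51.07 / 174 = 0.294 m.
That puts it at 1.42 − 0.294 = 1.13 m from the right end.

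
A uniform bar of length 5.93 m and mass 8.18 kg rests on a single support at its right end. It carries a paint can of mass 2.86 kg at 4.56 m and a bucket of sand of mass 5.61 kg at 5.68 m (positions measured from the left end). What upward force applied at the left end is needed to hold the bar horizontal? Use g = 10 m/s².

Take moments about the right end.
Beam weight: 8.18 × 10 = 81.8 N down at 2.965 m → arm 2.965 m, τ = 81.8 × 2.965 = 242.5 N·m counterclockwise.
Paint can: 2.86 × 10 = 28.6 N down at 4.56 m → arm 1.37 m, τ = 28.6 × 1.37 = 39.18 N·m counterclockwise.
Bucket of sand: 5.61 × 10 = 56.1 N down at 5.68 m → arm 0.25 m, τ = 56.1 × 0.25 = 14.03 N·m counterclockwise.
Net moment of the loads = 295.7 N·m counterclockwise.
The upward force F acts at the left end, arm 5.93 m, giving F × 5.93 clockwise.
Balancing moments: F × 5.93 = 295.7, giving F = 295.7 / 5.93 = 49.9 N.

F ≈ 49.9 N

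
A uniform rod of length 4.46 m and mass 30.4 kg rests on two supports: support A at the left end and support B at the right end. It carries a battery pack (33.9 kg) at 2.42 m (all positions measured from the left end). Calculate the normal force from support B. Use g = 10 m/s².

R_B ≈ 336 N

Choose support A as the axis so its reaction then has zero moment arm.
Beam weight: 30.4 × 10 = 304 N down at 2.23 m → arm 2.23 m, τ = 304 × 2.23 = 677.9 N·m clockwise.
Battery pack: 33.9 × 10 = 339 N down at 2.42 m → arm 2.42 m, τ = 339 × 2.42 = 820.4 N·m clockwise.
Net load moment about support A = 1498 N·m clockwise.
Reaction R at support B is upward at 4.46 m, arm 4.46 m → moment R × 4.46 counterclockwise.
Balancing moments: R × 4.46 = 1498, giving R = 336 N.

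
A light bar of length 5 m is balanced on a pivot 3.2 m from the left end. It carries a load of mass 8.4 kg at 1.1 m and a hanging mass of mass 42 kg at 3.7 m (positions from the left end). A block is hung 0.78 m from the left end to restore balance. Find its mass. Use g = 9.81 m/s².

About the pivot (at 3.2 m from the left end):
Load: 8.4 × 9.81 = 82.4 N down at 1.1 m → arm 2.1 m, τ = 82.4 × 2.1 = 173 N·m counterclockwise.
Hanging mass: 42 × 9.81 = 412 N down at 3.7 m → arm 0.5 m, τ = 412 × 0.5 = 206 N·m clockwise.
Net moment of known loads = 33 N·m clockwise.
An unknown mass m at 0.78 m has arm 2.42 m; its moment is m·g·2.42 counterclockwise.
Στ = 0 ⇒ m × 9.81 × 2.42 = 33 ⇒ m = 33 / (9.81 × 2.42) = 1.39 kg.

m ≈ 1.39 kg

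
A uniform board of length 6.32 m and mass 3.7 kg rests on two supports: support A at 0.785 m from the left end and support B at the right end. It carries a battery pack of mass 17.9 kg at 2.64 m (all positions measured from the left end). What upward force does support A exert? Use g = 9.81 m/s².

R_A ≈ 137 N

Taking torques about support B:
Beam weight: 3.7 × 9.81 = 36.3 N down at 3.16 m → arm 3.16 m, τ = 36.3 × 3.16 = 114.7 N·m counterclockwise.
Battery pack: 17.9 × 9.81 = 175.6 N down at 2.64 m → arm 3.68 m, τ = 175.6 × 3.68 = 646.2 N·m counterclockwise.
Net load moment about support B = 760.9 N·m counterclockwise.
Reaction R at support A is upward at 0.785 m, arm 5.535 m → moment R × 5.535 clockwise.
Setting net torque to zero: R × 5.535 = 760.9 → R = 137 N.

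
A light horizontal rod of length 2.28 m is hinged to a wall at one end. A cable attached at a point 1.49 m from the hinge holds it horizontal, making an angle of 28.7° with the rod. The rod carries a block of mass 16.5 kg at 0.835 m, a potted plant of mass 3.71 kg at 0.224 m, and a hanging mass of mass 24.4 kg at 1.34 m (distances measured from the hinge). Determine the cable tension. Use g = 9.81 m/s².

Choose the hinge as the axis so the unknown hinge reaction has zero arm there.
Block: 16.5 × 9.81 = 161.9 N down at 0.835 m → arm 0.835 m, τ = 161.9 × 0.835 = 135.2 N·m clockwise.
Potted plant: 3.71 × 9.81 = 36.4 N down at 0.224 m → arm 0.224 m, τ = 36.4 × 0.224 = 8.154 N·m clockwise.
Hanging mass: 24.4 × 9.81 = 239.4 N down at 1.34 m → arm 1.34 m, τ = 239.4 × 1.34 = 320.8 N·m clockwise.
Total clockwise load moment = 464.2 N·m.
The cable tension T acts at 1.49 m; only its component perpendicular to the rod, T sinθ, produces torque. sin 28.7° = 0.4802.
For rotational equilibrium, T × 1.49 × 0.4802 = 464.2, so T = 464.2 / 0.7155 = 649 N.

T ≈ 649 N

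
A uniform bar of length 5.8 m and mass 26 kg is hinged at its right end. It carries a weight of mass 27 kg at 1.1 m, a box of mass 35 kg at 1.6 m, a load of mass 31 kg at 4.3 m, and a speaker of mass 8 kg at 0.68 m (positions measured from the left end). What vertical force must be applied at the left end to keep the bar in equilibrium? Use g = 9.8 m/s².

Take moments about the right end.
Beam weight: 26 × 9.8 = 254.8 N down at 2.9 m → arm 2.9 m, τ = 254.8 × 2.9 = 738.9 N·m counterclockwise.
Weight: 27 × 9.8 = 264.6 N down at 1.1 m → arm 4.7 m, τ = 264.6 × 4.7 = 1244 N·m counterclockwise.
Box: 35 × 9.8 = 343 N down at 1.6 m → arm 4.2 m, τ = 343 × 4.2 = 1441 N·m counterclockwise.
Load: 31 × 9.8 = 303.8 N down at 4.3 m → arm 1.5 m, τ = 303.8 × 1.5 = 455.7 N·m counterclockwise.
Speaker: 8 × 9.8 = 78.4 N down at 0.68 m → arm 5.12 m, τ = 78.4 × 5.12 = 401.4 N·m counterclockwise.
Net moment of the loads = 4281 N·m counterclockwise.
The upward force F acts at the left end, arm 5.8 m, giving F × 5.8 clockwise.
Setting net torque to zero: F × 5.8 = 4281 → F = 4281 / 5.8 = 738 N.

F ≈ 738 N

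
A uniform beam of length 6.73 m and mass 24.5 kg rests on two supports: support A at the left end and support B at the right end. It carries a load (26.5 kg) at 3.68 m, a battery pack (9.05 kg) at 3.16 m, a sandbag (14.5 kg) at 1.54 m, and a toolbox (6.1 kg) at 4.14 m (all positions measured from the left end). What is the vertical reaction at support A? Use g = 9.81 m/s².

Take moments about support B.
Beam weight: 24.5 × 9.81 = 240.3 N down at 3.365 m → arm 3.365 m, τ = 240.3 × 3.365 = 808.6 N·m counterclockwise.
Load: 26.5 × 9.81 = 260 N down at 3.68 m → arm 3.05 m, τ = 260 × 3.05 = 793 N·m counterclockwise.
Battery pack: 9.05 × 9.81 = 88.78 N down at 3.16 m → arm 3.57 m, τ = 88.78 × 3.57 = 316.9 N·m counterclockwise.
Sandbag: 14.5 × 9.81 = 142.2 N down at 1.54 m → arm 5.19 m, τ = 142.2 × 5.19 = 738 N·m counterclockwise.
Toolbox: 6.1 × 9.81 = 59.84 N down at 4.14 m → arm 2.59 m, τ = 59.84 × 2.59 = 155 N·m counterclockwise.
Net load moment about support B = 2812 N·m counterclockwise.
Reaction R at support A is upward at 0 m, arm 6.73 m → moment R × 6.73 clockwise.
For rotational equilibrium, R × 6.73 = 2812, so R = 418 N.

R_A ≈ 418 N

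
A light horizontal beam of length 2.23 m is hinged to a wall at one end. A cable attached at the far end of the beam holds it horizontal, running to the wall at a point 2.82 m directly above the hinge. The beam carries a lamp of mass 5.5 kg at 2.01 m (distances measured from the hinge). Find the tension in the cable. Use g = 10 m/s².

Choose the hinge as the axis so the unknown hinge reaction has zero arm there.
Lamp: 5.5 × 10 = 55 N down at 2.01 m → arm 2.01 m, τ = 55 × 2.01 = 110.5 N·m clockwise.
Total clockwise load moment = 110.5 N·m.
The cable tension T acts at 2.23 m; only its component perpendicular to the beam, T sinθ, produces torque. sinθ = h/√(h²+d²) = 2.82/√(2.82²+2.23²) = 0.7844.
Setting net torque to zero: T × 2.23 × 0.7844 = 110.5 → T = 110.5 / 1.749 = 63.2 N.

T ≈ 63.2 N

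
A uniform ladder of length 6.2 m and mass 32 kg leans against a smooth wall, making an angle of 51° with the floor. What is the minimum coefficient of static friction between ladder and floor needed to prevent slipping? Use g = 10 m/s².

Choose the foot of the ladder as the axis so the floor normal and friction both act there and drop out.
Ladder weight 32×10 = 320 N acts at 3.1 m along the ladder; its horizontal arm is 3.1·cos51° = 1.951 m → τ = 624.3 N·m clockwise.
Wall normal N acts horizontally at the top; its moment arm is the height L sinθ = 6.2·sin51° = 4.818 m, counterclockwise.
Setting net torque to zero: N × 4.818 = 624.3 → N = 129.6 N.
ΣFx = 0 ⇒ f = N_wall = 129.6 N. ΣFy = 0 ⇒ N_floor = 320 N.
μ_min = f / N_floor = 129.6 / 320 = 0.405.

μ_min ≈ 0.405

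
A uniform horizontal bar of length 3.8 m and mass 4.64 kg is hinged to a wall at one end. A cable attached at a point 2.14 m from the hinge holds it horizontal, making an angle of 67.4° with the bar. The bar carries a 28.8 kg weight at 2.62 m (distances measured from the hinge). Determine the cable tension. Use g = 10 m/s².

T ≈ 427 N

Choose the hinge as the axis so the unknown hinge reaction has zero arm there.
Beam weight: 4.64 × 10 = 46.4 N down at 1.9 m → arm 1.9 m, τ = 46.4 × 1.9 = 88.16 N·m clockwise.
Weight: 28.8 × 10 = 288 N down at 2.62 m → arm 2.62 m, τ = 288 × 2.62 = 754.6 N·m clockwise.
Total clockwise load moment = 842.8 N·m.
The cable tension T acts at 2.14 m; only its component perpendicular to the bar, T sinθ, produces torque. sin 67.4° = 0.9232.
For rotational equilibrium, T × 2.14 × 0.9232 = 842.8, so T = 842.8 / 1.976 = 427 N.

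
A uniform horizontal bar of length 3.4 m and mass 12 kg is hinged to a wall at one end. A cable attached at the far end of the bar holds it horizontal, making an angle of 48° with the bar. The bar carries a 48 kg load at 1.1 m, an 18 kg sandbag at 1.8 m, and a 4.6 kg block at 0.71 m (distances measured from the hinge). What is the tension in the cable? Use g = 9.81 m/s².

T ≈ 423 N

Taking torques about the hinge:
Beam weight: 12 × 9.81 = 117.7 N down at 1.7 m → arm 1.7 m, τ = 117.7 × 1.7 = 200.1 N·m clockwise.
Load: 48 × 9.81 = 470.9 N down at 1.1 m → arm 1.1 m, τ = 470.9 × 1.1 = 518 N·m clockwise.
Sandbag: 18 × 9.81 = 176.6 N down at 1.8 m → arm 1.8 m, τ = 176.6 × 1.8 = 317.9 N·m clockwise.
Block: 4.6 × 9.81 = 45.13 N down at 0.71 m → arm 0.71 m, τ = 45.13 × 0.71 = 32.04 N·m clockwise.
Total clockwise load moment = 1068 N·m.
The cable tension T acts at 3.4 m; only its component perpendicular to the bar, T sinθ, produces torque. sin 48° = 0.7431.
For rotational equilibrium, T × 3.4 × 0.7431 = 1068, so T = 1068 / 2.527 = 423 N.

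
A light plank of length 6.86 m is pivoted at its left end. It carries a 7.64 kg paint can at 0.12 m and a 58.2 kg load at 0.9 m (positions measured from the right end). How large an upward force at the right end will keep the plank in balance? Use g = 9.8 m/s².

F ≈ 569 N

Taking torques about the left end:
Paint can: 7.64 × 9.8 = 74.87 N down at 0.12 m → arm 6.74 m, τ = 74.87 × 6.74 = 504.6 N·m clockwise.
Load: 58.2 × 9.8 = 570.4 N down at 0.9 m → arm 5.96 m, τ = 570.4 × 5.96 = 3400 N·m clockwise.
Net moment of the loads = 3905 N·m clockwise.
The upward force F acts at the right end, arm 6.86 m, giving F × 6.86 counterclockwise.
Balancing moments: F × 6.86 = 3905, giving F = 3905 / 6.86 = 569 N.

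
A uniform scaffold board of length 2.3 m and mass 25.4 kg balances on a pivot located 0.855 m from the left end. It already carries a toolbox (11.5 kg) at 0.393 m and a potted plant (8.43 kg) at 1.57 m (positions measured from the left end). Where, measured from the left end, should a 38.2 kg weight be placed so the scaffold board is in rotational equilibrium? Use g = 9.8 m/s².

x ≈ 0.64 m from the left end

Take moments about the pivot (at 0.855 m from the left end).
Beam weight: 25.4 × 9.8 = 248.9 N down at 1.15 m → arm 0.295 m, τ = 248.9 × 0.295 = 73.43 N·m clockwise.
Toolbox: 11.5 × 9.8 = 112.7 N down at 0.393 m → arm 0.462 m, τ = 112.7 × 0.462 = 52.07 N·m counterclockwise.
Potted plant: 8.43 × 9.8 = 82.61 N down at 1.57 m → arm 0.715 m, τ = 82.61 × 0.715 = 59.07 N·m clockwise.
Net moment of existing loads = 80.43 N·m clockwise.
The weight weighs 38.2 × 9.8 = 374.4 N and must supply an equal counterclockwise moment, so its lever arm about the pivot is 80.43 / 374.4 = 0.215 m.
That puts it at 0.855 − 0.215 = 0.64 m from the left end.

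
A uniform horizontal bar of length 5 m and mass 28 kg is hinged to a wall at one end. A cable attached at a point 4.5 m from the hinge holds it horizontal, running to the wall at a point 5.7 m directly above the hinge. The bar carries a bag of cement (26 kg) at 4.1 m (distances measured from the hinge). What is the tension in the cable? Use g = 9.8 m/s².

Choose the hinge as the axis so the unknown hinge reaction has zero arm there.
Beam weight: 28 × 9.8 = 274.4 N down at 2.5 m → arm 2.5 m, τ = 274.4 × 2.5 = 686 N·m clockwise.
Bag of cement: 26 × 9.8 = 254.8 N down at 4.1 m → arm 4.1 m, τ = 254.8 × 4.1 = 1045 N·m clockwise.
Total clockwise load moment = 1731 N·m.
The cable tension T acts at 4.5 m; only its component perpendicular to the bar, T sinθ, produces torque. sinθ = h/√(h²+d²) = 5.7/√(5.7²+4.5²) = 0.7849.
Setting net torque to zero: T × 4.5 × 0.7849 = 1731 → T = 1731 / 3.532 = 490 N.

T ≈ 490 N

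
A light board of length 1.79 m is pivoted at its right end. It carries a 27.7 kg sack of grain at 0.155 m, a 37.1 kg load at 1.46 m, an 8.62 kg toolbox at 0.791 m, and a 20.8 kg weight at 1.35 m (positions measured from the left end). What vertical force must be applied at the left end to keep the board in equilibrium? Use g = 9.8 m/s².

Choose the right end as the axis so the unknown pivot reaction has zero arm there.
Sack of grain: 27.7 × 9.8 = 271.5 N down at 0.155 m → arm 1.635 m, τ = 271.5 × 1.635 = 443.9 N·m counterclockwise.
Load: 37.1 × 9.8 = 363.6 N down at 1.46 m → arm 0.33 m, τ = 363.6 × 0.33 = 120 N·m counterclockwise.
Toolbox: 8.62 × 9.8 = 84.48 N down at 0.791 m → arm 0.999 m, τ = 84.48 × 0.999 = 84.4 N·m counterclockwise.
Weight: 20.8 × 9.8 = 203.8 N down at 1.35 m → arm 0.44 m, τ = 203.8 × 0.44 = 89.67 N·m counterclockwise.
Net moment of the loads = 738 N·m counterclockwise.
The upward force F acts at the left end, arm 1.79 m, giving F × 1.79 clockwise.
Setting net torque to zero: F × 1.79 = 738 → F = 738 / 1.79 = 412 N.

F ≈ 412 N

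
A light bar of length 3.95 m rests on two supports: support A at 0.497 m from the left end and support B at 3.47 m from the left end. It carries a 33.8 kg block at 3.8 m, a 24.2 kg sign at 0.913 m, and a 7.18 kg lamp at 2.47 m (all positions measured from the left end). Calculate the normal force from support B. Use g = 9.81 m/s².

R_B ≈ 448 N

Taking torques about support A:
Block: 33.8 × 9.81 = 331.6 N down at 3.8 m → arm 3.303 m, τ = 331.6 × 3.303 = 1095 N·m clockwise.
Sign: 24.2 × 9.81 = 237.4 N down at 0.913 m → arm 0.416 m, τ = 237.4 × 0.416 = 98.76 N·m clockwise.
Lamp: 7.18 × 9.81 = 70.44 N down at 2.47 m → arm 1.973 m, τ = 70.44 × 1.973 = 139 N·m clockwise.
Net load moment about support A = 1333 N·m clockwise.
Reaction R at support B is upward at 3.47 m, arm 2.973 m → moment R × 2.973 counterclockwise.
Στ = 0 ⇒ R × 2.973 = 1333 ⇒ R = 448 N.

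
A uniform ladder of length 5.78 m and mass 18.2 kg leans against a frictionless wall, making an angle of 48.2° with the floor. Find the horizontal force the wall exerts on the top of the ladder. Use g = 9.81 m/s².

About the foot of the ladder:
Ladder weight 18.2×9.81 = 178.5 N acts at 2.89 m along the ladder; its horizontal arm is 2.89·cos48.2° = 1.926 m → τ = 343.8 N·m clockwise.
Wall normal N acts horizontally at the top; its moment arm is the height L sinθ = 5.78·sin48.2° = 4.309 m, counterclockwise.
Στ = 0 ⇒ N × 4.309 = 343.8 ⇒ N = 79.8 N.

N_wall ≈ 79.8 N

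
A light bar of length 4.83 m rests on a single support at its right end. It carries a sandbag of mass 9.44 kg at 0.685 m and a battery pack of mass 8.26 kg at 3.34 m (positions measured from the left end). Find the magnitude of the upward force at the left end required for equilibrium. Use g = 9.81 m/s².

Choose the right end as the axis so the unknown pivot reaction has zero arm there.
Sandbag: 9.44 × 9.81 = 92.61 N down at 0.685 m → arm 4.145 m, τ = 92.61 × 4.145 = 383.9 N·m counterclockwise.
Battery pack: 8.26 × 9.81 = 81.03 N down at 3.34 m → arm 1.49 m, τ = 81.03 × 1.49 = 120.7 N·m counterclockwise.
Net moment of the loads = 504.6 N·m counterclockwise.
The upward force F acts at the left end, arm 4.83 m, giving F × 4.83 clockwise.
Balancing moments: F × 4.83 = 504.6, giving F = 504.6 / 4.83 = 104 N.

F ≈ 104 N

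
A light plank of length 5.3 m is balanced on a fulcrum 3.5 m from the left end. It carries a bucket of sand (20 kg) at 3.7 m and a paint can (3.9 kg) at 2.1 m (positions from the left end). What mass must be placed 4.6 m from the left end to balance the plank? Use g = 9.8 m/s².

m ≈ 1.33 kg

About the fulcrum (at 3.5 m from the left end):
Bucket of sand: 20 × 9.8 = 196 N down at 3.7 m → arm 0.2 m, τ = 196 × 0.2 = 39.2 N·m clockwise.
Paint can: 3.9 × 9.8 = 38.22 N down at 2.1 m → arm 1.4 m, τ = 38.22 × 1.4 = 53.51 N·m counterclockwise.
Net moment of known loads = 14.31 N·m counterclockwise.
An unknown mass m at 4.6 m has arm 1.1 m; its moment is m·g·1.1 clockwise.
Balancing moments: m × 9.8 × 1.1 = 14.31, giving m = 14.31 / (9.8 × 1.1) = 1.33 kg.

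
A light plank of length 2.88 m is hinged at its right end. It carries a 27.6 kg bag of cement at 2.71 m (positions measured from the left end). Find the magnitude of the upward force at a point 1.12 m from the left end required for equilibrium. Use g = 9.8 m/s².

Choose the right end as the axis so the unknown pivot reaction has zero arm there.
Bag of cement: 27.6 × 9.8 = 270.5 N down at 2.71 m → arm 0.17 m, τ = 270.5 × 0.17 = 45.99 N·m counterclockwise.
Net moment of the loads = 45.99 N·m counterclockwise.
The upward force F acts at a point 1.12 m from the left end, arm 1.76 m, giving F × 1.76 clockwise.
Balancing moments: F × 1.76 = 45.99, giving F = 45.99 / 1.76 = 26.1 N.

F ≈ 26.1 N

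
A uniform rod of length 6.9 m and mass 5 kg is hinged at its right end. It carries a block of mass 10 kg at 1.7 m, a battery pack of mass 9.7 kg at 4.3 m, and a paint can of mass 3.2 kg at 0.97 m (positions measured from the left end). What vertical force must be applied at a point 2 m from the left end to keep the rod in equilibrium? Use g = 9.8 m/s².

About the right end:
Beam weight: 5 × 9.8 = 49 N down at 3.45 m → arm 3.45 m, τ = 49 × 3.45 = 169.1 N·m counterclockwise.
Block: 10 × 9.8 = 98 N down at 1.7 m → arm 5.2 m, τ = 98 × 5.2 = 509.6 N·m counterclockwise.
Battery pack: 9.7 × 9.8 = 95.06 N down at 4.3 m → arm 2.6 m, τ = 95.06 × 2.6 = 247.2 N·m counterclockwise.
Paint can: 3.2 × 9.8 = 31.36 N down at 0.97 m → arm 5.93 m, τ = 31.36 × 5.93 = 186 N·m counterclockwise.
Net moment of the loads = 1112 N·m counterclockwise.
The upward force F acts at a point 2 m from the left end, arm 4.9 m, giving F × 4.9 clockwise.
For rotational equilibrium, F × 4.9 = 1112, so F = 1112 / 4.9 = 227 N.

F ≈ 227 N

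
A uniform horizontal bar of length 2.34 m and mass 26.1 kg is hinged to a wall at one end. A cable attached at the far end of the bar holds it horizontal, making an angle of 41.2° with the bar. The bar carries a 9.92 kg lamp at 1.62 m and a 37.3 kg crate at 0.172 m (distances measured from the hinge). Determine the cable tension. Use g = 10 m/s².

T ≈ 344 N

Choose the hinge as the axis so the unknown hinge reaction has zero arm there.
Beam weight: 26.1 × 10 = 261 N down at 1.17 m → arm 1.17 m, τ = 261 × 1.17 = 305.4 N·m clockwise.
Lamp: 9.92 × 10 = 99.2 N down at 1.62 m → arm 1.62 m, τ = 99.2 × 1.62 = 160.7 N·m clockwise.
Crate: 37.3 × 10 = 373 N down at 0.172 m → arm 0.172 m, τ = 373 × 0.172 = 64.16 N·m clockwise.
Total clockwise load moment = 530.3 N·m.
The cable tension T acts at 2.34 m; only its component perpendicular to the bar, T sinθ, produces torque. sin 41.2° = 0.6587.
Balancing moments: T × 2.34 × 0.6587 = 530.3, giving T = 530.3 / 1.541 = 344 N.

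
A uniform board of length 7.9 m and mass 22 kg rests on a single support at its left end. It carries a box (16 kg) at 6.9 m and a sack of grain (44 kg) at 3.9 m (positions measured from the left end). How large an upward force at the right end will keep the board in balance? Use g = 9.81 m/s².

Sum moments about the left end (the unknown pivot reaction has zero arm there).
Beam weight: 22 × 9.81 = 215.8 N down at 3.95 m → arm 3.95 m, τ = 215.8 × 3.95 = 852.4 N·m clockwise.
Box: 16 × 9.81 = 157 N down at 6.9 m → arm 6.9 m, τ = 157 × 6.9 = 1083 N·m clockwise.
Sack of grain: 44 × 9.81 = 431.6 N down at 3.9 m → arm 3.9 m, τ = 431.6 × 3.9 = 1683 N·m clockwise.
Net moment of the loads = 3618 N·m clockwise.
The upward force F acts at the right end, arm 7.9 m, giving F × 7.9 counterclockwise.
For rotational equilibrium, F × 7.9 = 3618, so F = 3618 / 7.9 = 458 N.

F ≈ 458 N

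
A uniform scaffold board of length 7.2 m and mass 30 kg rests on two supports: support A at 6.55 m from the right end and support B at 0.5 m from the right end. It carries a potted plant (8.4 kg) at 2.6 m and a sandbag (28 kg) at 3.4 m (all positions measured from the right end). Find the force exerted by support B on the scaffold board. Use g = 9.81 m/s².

Sum moments about support A (its reaction then has zero moment arm).
Beam weight: 30 × 9.81 = 294.3 N down at 3.6 m → arm 2.95 m, τ = 294.3 × 2.95 = 868.2 N·m clockwise.
Potted plant: 8.4 × 9.81 = 82.4 N down at 2.6 m → arm 3.95 m, τ = 82.4 × 3.95 = 325.5 N·m clockwise.
Sandbag: 28 × 9.81 = 274.7 N down at 3.4 m → arm 3.15 m, τ = 274.7 × 3.15 = 865.3 N·m clockwise.
Net load moment about support A = 2059 N·m clockwise.
Reaction R at support B is upward at 0.5 m, arm 6.05 m → moment R × 6.05 counterclockwise.
Στ = 0 ⇒ R × 6.05 = 2059 ⇒ R = 340 N.

R_B ≈ 340 N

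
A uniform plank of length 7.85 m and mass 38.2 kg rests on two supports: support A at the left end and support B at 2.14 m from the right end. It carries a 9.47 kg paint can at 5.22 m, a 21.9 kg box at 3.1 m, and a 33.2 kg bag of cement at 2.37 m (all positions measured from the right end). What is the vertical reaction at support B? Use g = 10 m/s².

R_B ≈ 807 N

Choose support A as the axis so its reaction then has zero moment arm.
Beam weight: 38.2 × 10 = 382 N down at 3.925 m → arm 3.925 m, τ = 382 × 3.925 = 1499 N·m clockwise.
Paint can: 9.47 × 10 = 94.7 N down at 5.22 m → arm 2.63 m, τ = 94.7 × 2.63 = 249.1 N·m clockwise.
Box: 21.9 × 10 = 219 N down at 3.1 m → arm 4.75 m, τ = 219 × 4.75 = 1040 N·m clockwise.
Bag of cement: 33.2 × 10 = 332 N down at 2.37 m → arm 5.48 m, τ = 332 × 5.48 = 1819 N·m clockwise.
Net load moment about support A = 4607 N·m clockwise.
Reaction R at support B is upward at 2.14 m, arm 5.71 m → moment R × 5.71 counterclockwise.
Balancing moments: R × 5.71 = 4607, giving R = 807 N.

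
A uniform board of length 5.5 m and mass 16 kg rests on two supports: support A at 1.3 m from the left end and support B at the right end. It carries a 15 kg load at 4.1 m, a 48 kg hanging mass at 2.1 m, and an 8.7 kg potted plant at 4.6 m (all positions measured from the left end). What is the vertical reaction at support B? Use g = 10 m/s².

R_B ≈ 315 N

About support A:
Beam weight: 16 × 10 = 160 N down at 2.75 m → arm 1.45 m, τ = 160 × 1.45 = 232 N·m clockwise.
Load: 15 × 10 = 150 N down at 4.1 m → arm 2.8 m, τ = 150 × 2.8 = 420 N·m clockwise.
Hanging mass: 48 × 10 = 480 N down at 2.1 m → arm 0.8 m, τ = 480 × 0.8 = 384 N·m clockwise.
Potted plant: 8.7 × 10 = 87 N down at 4.6 m → arm 3.3 m, τ = 87 × 3.3 = 287.1 N·m clockwise.
Net load moment about support A = 1323 N·m clockwise.
Reaction R at support B is upward at 5.5 m, arm 4.2 m → moment R × 4.2 counterclockwise.
Στ = 0 ⇒ R × 4.2 = 1323 ⇒ R = 315 N.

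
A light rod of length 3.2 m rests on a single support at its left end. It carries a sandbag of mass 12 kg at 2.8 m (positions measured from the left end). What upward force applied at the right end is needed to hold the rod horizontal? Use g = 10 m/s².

Sum moments about the left end (the unknown pivot reaction has zero arm there).
Sandbag: 12 × 10 = 120 N down at 2.8 m → arm 2.8 m, τ = 120 × 2.8 = 336 N·m clockwise.
Net moment of the loads = 336 N·m clockwise.
The upward force F acts at the right end, arm 3.2 m, giving F × 3.2 counterclockwise.
For rotational equilibrium, F × 3.2 = 336, so F = 336 / 3.2 = 105 N.

F ≈ 105 N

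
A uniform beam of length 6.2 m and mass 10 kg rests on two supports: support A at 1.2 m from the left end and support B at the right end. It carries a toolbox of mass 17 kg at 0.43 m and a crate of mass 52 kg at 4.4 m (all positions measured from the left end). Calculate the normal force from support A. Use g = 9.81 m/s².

Sum moments about support B (its reaction then has zero moment arm).
Beam weight: 10 × 9.81 = 98.1 N down at 3.1 m → arm 3.1 m, τ = 98.1 × 3.1 = 304.1 N·m counterclockwise.
Toolbox: 17 × 9.81 = 166.8 N down at 0.43 m → arm 5.77 m, τ = 166.8 × 5.77 = 962.4 N·m counterclockwise.
Crate: 52 × 9.81 = 510.1 N down at 4.4 m → arm 1.8 m, τ = 510.1 × 1.8 = 918.2 N·m counterclockwise.
Net load moment about support B = 2185 N·m counterclockwise.
Reaction R at support A is upward at 1.2 m, arm 5 m → moment R × 5 clockwise.
Balancing moments: R × 5 = 2185, giving R = 437 N.

R_A ≈ 437 N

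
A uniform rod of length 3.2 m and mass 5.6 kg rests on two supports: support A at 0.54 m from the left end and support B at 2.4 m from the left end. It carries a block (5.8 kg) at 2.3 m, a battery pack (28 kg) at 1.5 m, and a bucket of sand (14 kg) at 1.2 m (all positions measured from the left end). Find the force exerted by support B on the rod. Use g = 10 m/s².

Sum moments about support A (its reaction then has zero moment arm).
Beam weight: 5.6 × 10 = 56 N down at 1.6 m → arm 1.06 m, τ = 56 × 1.06 = 59.36 N·m clockwise.
Block: 5.8 × 10 = 58 N down at 2.3 m → arm 1.76 m, τ = 58 × 1.76 = 102.1 N·m clockwise.
Battery pack: 28 × 10 = 280 N down at 1.5 m → arm 0.96 m, τ = 280 × 0.96 = 268.8 N·m clockwise.
Bucket of sand: 14 × 10 = 140 N down at 1.2 m → arm 0.66 m, τ = 140 × 0.66 = 92.4 N·m clockwise.
Net load moment about support A = 522.7 N·m clockwise.
Reaction R at support B is upward at 2.4 m, arm 1.86 m → moment R × 1.86 counterclockwise.
Balancing moments: R × 1.86 = 522.7, giving R = 281 N.

R_B ≈ 281 N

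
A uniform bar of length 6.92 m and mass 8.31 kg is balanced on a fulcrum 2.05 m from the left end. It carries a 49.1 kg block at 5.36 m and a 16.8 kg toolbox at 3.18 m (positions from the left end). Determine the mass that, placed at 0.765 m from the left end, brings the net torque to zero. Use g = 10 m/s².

m ≈ 150 kg

About the fulcrum (at 2.05 m from the left end):
Beam weight: 8.31 × 10 = 83.1 N down at 3.46 m → arm 1.41 m, τ = 83.1 × 1.41 = 117.2 N·m clockwise.
Block: 49.1 × 10 = 491 N down at 5.36 m → arm 3.31 m, τ = 491 × 3.31 = 1625 N·m clockwise.
Toolbox: 16.8 × 10 = 168 N down at 3.18 m → arm 1.13 m, τ = 168 × 1.13 = 189.8 N·m clockwise.
Net moment of known loads = 1932 N·m clockwise.
An unknown mass m at 0.765 m has arm 1.285 m; its moment is m·g·1.285 counterclockwise.
Στ = 0 ⇒ m × 10 × 1.285 = 1932 ⇒ m = 1932 / (10 × 1.285) = 150 kg.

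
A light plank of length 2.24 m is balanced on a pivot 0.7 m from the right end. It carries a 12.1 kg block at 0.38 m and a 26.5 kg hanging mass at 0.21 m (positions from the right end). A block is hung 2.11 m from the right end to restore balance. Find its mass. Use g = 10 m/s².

m ≈ 12 kg

Choose the pivot (at 0.7 m from the right end) as the axis so the support reaction has zero arm there.
Block: 12.1 × 10 = 121 N down at 0.38 m → arm 0.32 m, τ = 121 × 0.32 = 38.72 N·m clockwise.
Hanging mass: 26.5 × 10 = 265 N down at 0.21 m → arm 0.49 m, τ = 265 × 0.49 = 129.8 N·m clockwise.
Net moment of known loads = 168.5 N·m clockwise.
An unknown mass m at 2.11 m has arm 1.41 m; its moment is m·g·1.41 counterclockwise.
Balancing moments: m × 10 × 1.41 = 168.5, giving m = 168.5 / (10 × 1.41) = 12 kg.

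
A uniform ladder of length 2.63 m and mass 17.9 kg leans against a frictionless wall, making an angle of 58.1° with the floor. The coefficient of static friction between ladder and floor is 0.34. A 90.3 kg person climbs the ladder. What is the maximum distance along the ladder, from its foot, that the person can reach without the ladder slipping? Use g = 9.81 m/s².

d ≈ 1.46 m

Take moments about the foot of the ladder.
Ladder weight 17.9×9.81 = 175.6 N acts at 1.315 m along the ladder; its horizontal arm is 1.315·cos58.1° = 0.6949 m → τ = 122 N·m clockwise.
Person weight 90.3×9.81 = 885.8 N at distance d → arm d·cos58.1° → τ = 885.8·d·0.5284 clockwise.
Wall normal N at the top has arm L sinθ = 2.233 m counterclockwise, so Στ = 0 gives N·2.233 = 122 + 468.1·d.
ΣFy = 0 ⇒ N_floor = 1061 N, so the maximum friction is μ_s·N_floor = 0.34×1061 = 360.7 N. ΣFx = 0 ⇒ N_wall = f, so at the slipping point N = 360.7 N.
Substituting: 360.7×2.233 = 122 + 468.1·d ⇒ d = (805.4 − 122) / 468.1 = 1.46 m.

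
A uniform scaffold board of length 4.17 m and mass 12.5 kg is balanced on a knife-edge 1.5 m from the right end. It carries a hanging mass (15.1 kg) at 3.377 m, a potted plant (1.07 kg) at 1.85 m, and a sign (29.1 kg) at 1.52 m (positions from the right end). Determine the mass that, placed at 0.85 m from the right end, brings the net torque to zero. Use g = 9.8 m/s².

m ≈ 56.3 kg

Choose the knife-edge (at 1.5 m from the right end) as the axis so the support reaction has zero arm there.
Beam weight: 12.5 × 9.8 = 122.5 N down at 2.085 m → arm 0.585 m, τ = 122.5 × 0.585 = 71.66 N·m counterclockwise.
Hanging mass: 15.1 × 9.8 = 148 N down at 3.377 m → arm 1.877 m, τ = 148 × 1.877 = 277.8 N·m counterclockwise.
Potted plant: 1.07 × 9.8 = 10.49 N down at 1.85 m → arm 0.35 m, τ = 10.49 × 0.35 = 3.671 N·m counterclockwise.
Sign: 29.1 × 9.8 = 285.2 N down at 1.52 m → arm 0.02 m, τ = 285.2 × 0.02 = 5.704 N·m counterclockwise.
Net moment of known loads = 358.8 N·m counterclockwise.
An unknown mass m at 0.85 m has arm 0.65 m; its moment is m·g·0.65 clockwise.
Στ = 0 ⇒ m × 9.8 × 0.65 = 358.8 ⇒ m = 358.8 / (9.8 × 0.65) = 56.3 kg.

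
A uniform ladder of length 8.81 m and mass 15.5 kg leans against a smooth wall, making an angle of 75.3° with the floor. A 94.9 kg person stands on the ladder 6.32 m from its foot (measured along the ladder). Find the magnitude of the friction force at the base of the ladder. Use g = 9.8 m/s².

f ≈ 195 N

Sum moments about the foot of the ladder (the floor normal and friction both act there and drop out).
Ladder weight 15.5×9.8 = 151.9 N acts at 4.405 m along the ladder; its horizontal arm is 4.405·cos75.3° = 1.118 m → τ = 169.8 N·m clockwise.
Person: 94.9×9.8 = 930 N at 6.32 m → arm 1.604 m → τ = 1492 N·m clockwise.
Wall normal N acts horizontally at the top; its moment arm is the height L sinθ = 8.81·sin75.3° = 8.522 m, counterclockwise.
Balancing moments: N × 8.522 = 1662, giving N = 195 N.
ΣFx = 0: friction at the foot balances the wall's push, so f = N_wall = 195 N.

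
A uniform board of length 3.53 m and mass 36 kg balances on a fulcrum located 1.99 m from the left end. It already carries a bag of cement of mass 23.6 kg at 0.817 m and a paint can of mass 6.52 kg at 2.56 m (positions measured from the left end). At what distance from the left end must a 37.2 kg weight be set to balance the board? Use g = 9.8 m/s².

Taking torques about the fulcrum (at 1.99 m from the left end):
Beam weight: 36 × 9.8 = 352.8 N down at 1.765 m → arm 0.225 m, τ = 352.8 × 0.225 = 79.38 N·m counterclockwise.
Bag of cement: 23.6 × 9.8 = 231.3 N down at 0.817 m → arm 1.173 m, τ = 231.3 × 1.173 = 271.3 N·m counterclockwise.
Paint can: 6.52 × 9.8 = 63.9 N down at 2.56 m → arm 0.57 m, τ = 63.9 × 0.57 = 36.42 N·m clockwise.
Net moment of existing loads = 314.3 N·m counterclockwise.
The weight weighs 37.2 × 9.8 = 364.6 N and must supply an equal clockwise moment, so its lever arm about the fulcrum is 314.3 / 364.6 = 0.862 m.
That puts it at 1.99 + 0.862 = 2.85 m from the left end.

x ≈ 2.85 m from the left end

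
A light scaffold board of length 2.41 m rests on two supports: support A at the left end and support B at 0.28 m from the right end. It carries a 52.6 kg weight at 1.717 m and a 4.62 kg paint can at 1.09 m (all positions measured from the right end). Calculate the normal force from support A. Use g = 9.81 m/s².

Taking torques about support B:
Weight: 52.6 × 9.81 = 516 N down at 1.717 m → arm 1.437 m, τ = 516 × 1.437 = 741.5 N·m counterclockwise.
Paint can: 4.62 × 9.81 = 45.32 N down at 1.09 m → arm 0.81 m, τ = 45.32 × 0.81 = 36.71 N·m counterclockwise.
Net load moment about support B = 778.2 N·m counterclockwise.
Reaction R at support A is upward at 2.41 m, arm 2.13 m → moment R × 2.13 clockwise.
Setting net torque to zero: R × 2.13 = 778.2 → R = 365 N.

R_A ≈ 365 N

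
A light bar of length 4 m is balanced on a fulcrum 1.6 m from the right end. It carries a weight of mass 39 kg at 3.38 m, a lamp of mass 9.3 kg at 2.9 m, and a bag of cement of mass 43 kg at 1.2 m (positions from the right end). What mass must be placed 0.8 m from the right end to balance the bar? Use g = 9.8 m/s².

m ≈ 80.4 kg

About the fulcrum (at 1.6 m from the right end):
Weight: 39 × 9.8 = 382.2 N down at 3.38 m → arm 1.78 m, τ = 382.2 × 1.78 = 680.3 N·m counterclockwise.
Lamp: 9.3 × 9.8 = 91.14 N down at 2.9 m → arm 1.3 m, τ = 91.14 × 1.3 = 118.5 N·m counterclockwise.
Bag of cement: 43 × 9.8 = 421.4 N down at 1.2 m → arm 0.4 m, τ = 421.4 × 0.4 = 168.6 N·m clockwise.
Net moment of known loads = 630.2 N·m counterclockwise.
An unknown mass m at 0.8 m has arm 0.8 m; its moment is m·g·0.8 clockwise.
Setting net torque to zero: m × 9.8 × 0.8 = 630.2 → m = 630.2 / (9.8 × 0.8) = 80.4 kg.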